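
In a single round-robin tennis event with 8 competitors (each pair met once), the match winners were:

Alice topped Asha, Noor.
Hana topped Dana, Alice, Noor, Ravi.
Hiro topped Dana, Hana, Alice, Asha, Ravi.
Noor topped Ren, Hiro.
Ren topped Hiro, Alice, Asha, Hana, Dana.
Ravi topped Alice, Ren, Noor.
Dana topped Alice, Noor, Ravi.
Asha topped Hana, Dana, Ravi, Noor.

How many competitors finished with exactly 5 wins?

Win totals: Noor 2, Hana 4, Asha 4, Hiro 5, Alice 2, Ravi 3, Ren 5, Dana 3.
Exactly 5: Hiro, Ren — 2 competitors.

2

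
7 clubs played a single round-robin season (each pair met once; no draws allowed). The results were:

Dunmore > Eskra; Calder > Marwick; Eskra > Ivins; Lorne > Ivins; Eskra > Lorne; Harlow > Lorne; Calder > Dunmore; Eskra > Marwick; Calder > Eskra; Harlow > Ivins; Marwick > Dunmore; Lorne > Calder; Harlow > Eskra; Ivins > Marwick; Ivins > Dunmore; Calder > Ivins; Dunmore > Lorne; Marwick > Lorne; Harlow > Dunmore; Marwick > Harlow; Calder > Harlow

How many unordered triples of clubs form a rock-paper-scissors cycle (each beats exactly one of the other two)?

10

Win totals: Harlow 4, Ivins 2, Marwick 3, Calder 5, Lorne 2, Eskra 3, Dunmore 2.
A club with w wins dominates both others in C(w,2) triples; summing gives 6 + 1 + 3 + 10 + 1 + 3 + 1 = 25 transitive triples.
Total triples C(7,3) = 35, so cyclic triples = 35 − 25 = 10.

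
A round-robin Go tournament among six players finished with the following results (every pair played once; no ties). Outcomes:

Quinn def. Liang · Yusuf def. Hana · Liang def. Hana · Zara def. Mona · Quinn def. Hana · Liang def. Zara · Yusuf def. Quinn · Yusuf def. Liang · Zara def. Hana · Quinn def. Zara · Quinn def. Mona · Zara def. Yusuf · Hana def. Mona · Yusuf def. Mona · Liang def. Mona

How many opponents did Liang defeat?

3

Liang's results: beat Hana, Zara, Mona; lost to Yusuf, Quinn.
That is 3 wins.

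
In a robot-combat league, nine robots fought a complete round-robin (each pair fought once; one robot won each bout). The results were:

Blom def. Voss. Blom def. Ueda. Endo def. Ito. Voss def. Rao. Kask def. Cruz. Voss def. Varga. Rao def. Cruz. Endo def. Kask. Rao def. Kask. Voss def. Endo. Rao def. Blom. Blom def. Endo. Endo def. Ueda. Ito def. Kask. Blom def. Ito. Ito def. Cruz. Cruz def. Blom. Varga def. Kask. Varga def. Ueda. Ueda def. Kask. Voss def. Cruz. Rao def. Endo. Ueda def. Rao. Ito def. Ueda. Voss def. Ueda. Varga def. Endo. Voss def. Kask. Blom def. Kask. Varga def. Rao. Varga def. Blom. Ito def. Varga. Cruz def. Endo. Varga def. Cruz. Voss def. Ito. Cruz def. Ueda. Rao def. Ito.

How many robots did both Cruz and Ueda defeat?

Cruz beat: Endo, Ueda, Blom.
Ueda beat: Rao, Kask.
No one was beaten by both.

0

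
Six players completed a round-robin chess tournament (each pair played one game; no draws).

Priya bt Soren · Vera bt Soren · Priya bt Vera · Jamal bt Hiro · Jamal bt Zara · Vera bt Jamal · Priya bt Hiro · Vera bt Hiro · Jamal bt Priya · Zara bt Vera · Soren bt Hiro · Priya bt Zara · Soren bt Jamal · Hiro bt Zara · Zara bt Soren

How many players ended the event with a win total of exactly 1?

1

Win totals: Zara 2, Hiro 1, Priya 4, Vera 3, Soren 2, Jamal 3.
Exactly 1: Hiro — 1 player.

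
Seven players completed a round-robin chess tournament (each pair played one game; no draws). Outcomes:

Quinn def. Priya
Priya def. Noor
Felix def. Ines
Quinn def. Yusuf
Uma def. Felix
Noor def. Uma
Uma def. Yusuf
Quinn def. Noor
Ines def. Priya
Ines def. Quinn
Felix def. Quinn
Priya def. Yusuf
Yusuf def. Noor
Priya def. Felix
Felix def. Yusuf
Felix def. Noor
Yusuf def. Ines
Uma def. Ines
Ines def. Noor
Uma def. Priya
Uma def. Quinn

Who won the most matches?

Win totals: Yusuf 2, Priya 3, Noor 1, Ines 3, Felix 4, Uma 5, Quinn 3.
Uma leads with 5 wins (next highest: 4).

Uma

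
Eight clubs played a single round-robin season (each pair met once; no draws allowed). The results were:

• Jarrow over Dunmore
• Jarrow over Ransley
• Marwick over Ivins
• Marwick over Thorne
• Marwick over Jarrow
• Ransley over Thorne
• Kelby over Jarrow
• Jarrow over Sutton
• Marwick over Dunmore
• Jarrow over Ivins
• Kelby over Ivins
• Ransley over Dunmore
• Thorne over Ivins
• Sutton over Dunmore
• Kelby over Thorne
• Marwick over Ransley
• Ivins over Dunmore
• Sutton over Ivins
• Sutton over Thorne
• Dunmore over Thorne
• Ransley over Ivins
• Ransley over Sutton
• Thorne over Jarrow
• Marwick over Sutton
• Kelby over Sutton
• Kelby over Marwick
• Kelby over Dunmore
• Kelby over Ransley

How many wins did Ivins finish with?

Ivins' results: beat Dunmore; lost to Marwick, Ransley, Thorne, Sutton, Jarrow, Kelby.
That is 1 win.

1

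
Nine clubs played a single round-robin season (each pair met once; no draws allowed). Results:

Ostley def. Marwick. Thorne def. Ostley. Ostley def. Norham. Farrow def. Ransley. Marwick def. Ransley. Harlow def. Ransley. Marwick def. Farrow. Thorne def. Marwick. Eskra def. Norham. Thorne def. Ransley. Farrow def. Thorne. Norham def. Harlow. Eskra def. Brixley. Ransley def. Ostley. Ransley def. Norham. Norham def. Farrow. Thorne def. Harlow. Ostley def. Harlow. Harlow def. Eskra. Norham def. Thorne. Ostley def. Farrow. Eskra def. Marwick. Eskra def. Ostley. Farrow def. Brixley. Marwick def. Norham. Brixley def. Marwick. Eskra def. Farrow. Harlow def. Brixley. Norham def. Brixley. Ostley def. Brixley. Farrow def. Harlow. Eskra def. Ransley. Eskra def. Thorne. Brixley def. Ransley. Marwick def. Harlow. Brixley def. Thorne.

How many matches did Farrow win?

Farrow's results: beat Harlow, Brixley, Thorne, Ransley; lost to Norham, Marwick, Eskra, Ostley.
That is 4 wins.

4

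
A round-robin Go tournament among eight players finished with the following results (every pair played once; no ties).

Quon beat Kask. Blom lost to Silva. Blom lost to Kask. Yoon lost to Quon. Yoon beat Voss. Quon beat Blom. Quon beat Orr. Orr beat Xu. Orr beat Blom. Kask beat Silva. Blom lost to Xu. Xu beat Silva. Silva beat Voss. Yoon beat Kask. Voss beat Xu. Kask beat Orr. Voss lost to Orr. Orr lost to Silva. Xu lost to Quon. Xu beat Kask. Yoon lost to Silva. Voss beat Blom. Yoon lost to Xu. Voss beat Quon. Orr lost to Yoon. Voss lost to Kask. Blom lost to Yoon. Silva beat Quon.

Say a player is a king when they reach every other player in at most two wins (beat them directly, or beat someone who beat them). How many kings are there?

7

Quon reaches everyone (king).
Blom cannot reach Quon, Kask, Orr, Voss, Silva, Yoon, Xu in two steps.
Kask reaches everyone (king).
Orr reaches everyone (king).
Voss reaches everyone (king).
Silva reaches everyone (king).
Yoon reaches everyone (king).
Xu reaches everyone (king).
Kings: Quon, Kask, Orr, Voss, Silva, Yoon, Xu — 7.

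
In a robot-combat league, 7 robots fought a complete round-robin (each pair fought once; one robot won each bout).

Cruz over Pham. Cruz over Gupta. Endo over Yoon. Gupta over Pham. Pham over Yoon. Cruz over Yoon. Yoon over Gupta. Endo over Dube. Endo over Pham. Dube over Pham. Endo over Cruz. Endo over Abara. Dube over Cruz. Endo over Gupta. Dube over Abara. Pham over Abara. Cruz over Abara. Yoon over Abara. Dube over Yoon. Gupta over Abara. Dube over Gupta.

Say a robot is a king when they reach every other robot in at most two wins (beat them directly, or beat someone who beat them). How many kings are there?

1

Cruz cannot reach Endo, Dube in two steps.
Endo reaches everyone (king).
Dube cannot reach Endo in two steps.
Pham cannot reach Cruz, Endo, Dube in two steps.
Yoon cannot reach Cruz, Endo, Dube in two steps.
Gupta cannot reach Cruz, Endo, Dube in two steps.
Abara cannot reach Cruz, Endo, Dube, Pham, Yoon, Gupta in two steps.
Kings: Endo — 1.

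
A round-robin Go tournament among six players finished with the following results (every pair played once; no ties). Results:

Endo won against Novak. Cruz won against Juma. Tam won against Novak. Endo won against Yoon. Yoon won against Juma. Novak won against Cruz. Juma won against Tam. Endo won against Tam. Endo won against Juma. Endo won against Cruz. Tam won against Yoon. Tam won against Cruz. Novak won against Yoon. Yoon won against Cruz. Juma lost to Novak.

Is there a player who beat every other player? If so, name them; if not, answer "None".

Endo has 5 wins out of 5 opponents — a perfect record.

Endo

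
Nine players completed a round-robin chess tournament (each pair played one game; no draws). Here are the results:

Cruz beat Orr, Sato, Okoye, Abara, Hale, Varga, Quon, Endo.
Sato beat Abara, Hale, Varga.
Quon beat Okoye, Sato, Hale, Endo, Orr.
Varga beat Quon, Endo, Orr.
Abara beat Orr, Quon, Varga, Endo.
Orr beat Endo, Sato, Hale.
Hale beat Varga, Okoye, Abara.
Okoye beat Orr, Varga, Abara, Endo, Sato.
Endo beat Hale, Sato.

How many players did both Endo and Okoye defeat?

Endo beat: Sato, Hale.
Okoye beat: Sato, Abara, Varga, Endo, Orr.
Both beat: Sato — 1.

1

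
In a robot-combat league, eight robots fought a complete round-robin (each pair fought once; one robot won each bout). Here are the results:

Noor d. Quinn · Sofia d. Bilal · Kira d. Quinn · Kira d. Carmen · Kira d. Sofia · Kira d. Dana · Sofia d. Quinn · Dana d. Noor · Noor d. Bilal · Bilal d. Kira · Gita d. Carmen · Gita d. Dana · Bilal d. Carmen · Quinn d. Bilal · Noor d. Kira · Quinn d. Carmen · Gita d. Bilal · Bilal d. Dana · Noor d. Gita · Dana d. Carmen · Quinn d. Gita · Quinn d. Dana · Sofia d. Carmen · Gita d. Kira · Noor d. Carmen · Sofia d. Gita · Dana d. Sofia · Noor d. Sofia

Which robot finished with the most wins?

Win totals: Dana 3, Noor 6, Quinn 4, Sofia 4, Bilal 3, Gita 4, Carmen 0, Kira 4.
Noor leads with 6 wins (next highest: 4).

Noor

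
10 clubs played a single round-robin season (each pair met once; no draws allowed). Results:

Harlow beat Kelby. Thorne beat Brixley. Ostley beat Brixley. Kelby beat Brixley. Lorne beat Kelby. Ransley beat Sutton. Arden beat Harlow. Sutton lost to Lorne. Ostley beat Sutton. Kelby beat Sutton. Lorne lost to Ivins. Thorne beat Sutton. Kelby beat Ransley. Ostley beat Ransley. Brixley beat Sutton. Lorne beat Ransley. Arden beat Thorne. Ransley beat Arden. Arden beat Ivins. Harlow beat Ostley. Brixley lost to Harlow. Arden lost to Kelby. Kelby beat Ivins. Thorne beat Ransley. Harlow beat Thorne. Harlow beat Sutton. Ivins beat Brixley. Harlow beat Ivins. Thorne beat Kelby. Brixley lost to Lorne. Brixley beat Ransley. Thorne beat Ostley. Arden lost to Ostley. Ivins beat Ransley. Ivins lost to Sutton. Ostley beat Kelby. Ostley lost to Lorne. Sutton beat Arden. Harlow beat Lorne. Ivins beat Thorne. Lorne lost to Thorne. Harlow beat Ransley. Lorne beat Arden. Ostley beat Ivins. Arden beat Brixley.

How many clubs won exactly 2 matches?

3

Win totals: Thorne 6, Kelby 5, Ostley 6, Lorne 6, Brixley 2, Ivins 4, Ransley 2, Harlow 8, Sutton 2, Arden 4.
Exactly 2: Brixley, Ransley, Sutton — 3 clubs.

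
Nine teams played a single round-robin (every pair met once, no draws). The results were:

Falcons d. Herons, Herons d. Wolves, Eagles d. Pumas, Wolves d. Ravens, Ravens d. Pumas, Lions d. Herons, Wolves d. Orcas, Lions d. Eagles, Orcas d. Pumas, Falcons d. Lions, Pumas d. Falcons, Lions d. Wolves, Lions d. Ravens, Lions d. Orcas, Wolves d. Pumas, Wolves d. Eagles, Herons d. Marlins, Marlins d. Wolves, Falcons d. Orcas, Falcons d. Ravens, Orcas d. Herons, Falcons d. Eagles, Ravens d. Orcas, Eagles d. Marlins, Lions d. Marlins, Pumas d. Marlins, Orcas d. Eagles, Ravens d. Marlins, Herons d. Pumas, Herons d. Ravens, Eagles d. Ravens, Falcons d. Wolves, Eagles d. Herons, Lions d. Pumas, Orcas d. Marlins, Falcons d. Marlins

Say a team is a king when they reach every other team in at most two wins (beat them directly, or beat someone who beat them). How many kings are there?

Orcas cannot reach Lions in two steps.
Herons cannot reach Lions in two steps.
Lions reaches everyone (king).
Pumas reaches everyone (king).
Ravens cannot reach Lions in two steps.
Eagles cannot reach Lions in two steps.
Wolves cannot reach Lions in two steps.
Falcons reaches everyone (king).
Marlins cannot reach Herons, Lions, Falcons in two steps.
Kings: Lions, Pumas, Falcons — 3.

3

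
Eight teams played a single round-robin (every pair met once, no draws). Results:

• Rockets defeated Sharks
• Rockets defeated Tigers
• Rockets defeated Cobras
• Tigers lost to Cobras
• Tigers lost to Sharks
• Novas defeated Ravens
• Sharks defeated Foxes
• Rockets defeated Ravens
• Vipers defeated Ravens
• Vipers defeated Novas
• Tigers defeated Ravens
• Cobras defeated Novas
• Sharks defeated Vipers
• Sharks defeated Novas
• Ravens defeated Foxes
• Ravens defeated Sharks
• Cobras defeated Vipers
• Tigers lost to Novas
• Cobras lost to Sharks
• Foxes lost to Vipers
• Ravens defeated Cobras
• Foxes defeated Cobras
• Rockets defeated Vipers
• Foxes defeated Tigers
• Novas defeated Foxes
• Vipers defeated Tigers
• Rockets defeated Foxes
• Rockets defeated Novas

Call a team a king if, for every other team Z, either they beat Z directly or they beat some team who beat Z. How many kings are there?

1

Novas cannot reach Vipers, Rockets in two steps.
Tigers cannot reach Novas, Vipers, Rockets in two steps.
Cobras cannot reach Sharks, Rockets in two steps.
Vipers cannot reach Rockets in two steps.
Ravens cannot reach Rockets in two steps.
Sharks cannot reach Rockets in two steps.
Foxes cannot reach Sharks, Rockets in two steps.
Rockets reaches everyone (king).
Kings: Rockets — 1.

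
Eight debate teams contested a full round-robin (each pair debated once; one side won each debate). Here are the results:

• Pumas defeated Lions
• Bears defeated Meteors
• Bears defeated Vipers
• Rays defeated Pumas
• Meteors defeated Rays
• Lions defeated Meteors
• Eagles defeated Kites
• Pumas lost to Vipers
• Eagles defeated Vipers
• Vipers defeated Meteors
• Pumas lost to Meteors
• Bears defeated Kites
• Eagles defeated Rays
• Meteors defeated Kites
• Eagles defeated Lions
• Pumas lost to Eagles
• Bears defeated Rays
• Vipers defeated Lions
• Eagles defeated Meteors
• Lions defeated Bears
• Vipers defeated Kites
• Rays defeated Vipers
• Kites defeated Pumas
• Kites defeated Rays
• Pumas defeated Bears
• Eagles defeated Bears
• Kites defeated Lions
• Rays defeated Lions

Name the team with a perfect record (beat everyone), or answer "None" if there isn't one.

Eagles

Eagles has 7 wins out of 7 opponents — a perfect record.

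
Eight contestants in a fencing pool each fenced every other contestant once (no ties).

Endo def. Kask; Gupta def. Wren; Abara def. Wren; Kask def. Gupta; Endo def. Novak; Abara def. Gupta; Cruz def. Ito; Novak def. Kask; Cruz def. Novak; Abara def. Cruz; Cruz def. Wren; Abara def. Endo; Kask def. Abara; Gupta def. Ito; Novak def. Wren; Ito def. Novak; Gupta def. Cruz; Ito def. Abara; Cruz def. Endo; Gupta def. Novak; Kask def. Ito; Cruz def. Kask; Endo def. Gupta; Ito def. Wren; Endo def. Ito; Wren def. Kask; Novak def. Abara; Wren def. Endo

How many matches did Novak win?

Novak's results: beat Kask, Wren, Abara; lost to Ito, Endo, Gupta, Cruz.
That is 3 wins.

3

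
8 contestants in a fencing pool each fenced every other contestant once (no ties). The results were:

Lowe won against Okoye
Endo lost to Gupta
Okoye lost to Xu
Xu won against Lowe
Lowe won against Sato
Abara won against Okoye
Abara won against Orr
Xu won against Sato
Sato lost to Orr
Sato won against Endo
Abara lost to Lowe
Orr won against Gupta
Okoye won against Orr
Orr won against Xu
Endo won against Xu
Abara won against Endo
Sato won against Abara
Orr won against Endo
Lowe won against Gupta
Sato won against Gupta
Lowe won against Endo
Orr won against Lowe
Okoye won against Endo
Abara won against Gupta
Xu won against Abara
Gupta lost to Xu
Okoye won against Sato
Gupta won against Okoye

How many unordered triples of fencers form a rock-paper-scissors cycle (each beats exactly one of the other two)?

13

Win totals: Orr 5, Lowe 5, Okoye 3, Sato 3, Endo 1, Xu 5, Abara 4, Gupta 2.
A fencer with w wins dominates both others in C(w,2) triples; summing gives 10 + 10 + 3 + 3 + 0 + 10 + 6 + 1 = 43 transitive triples.
Total triples C(8,3) = 56, so cyclic triples = 56 − 43 = 13.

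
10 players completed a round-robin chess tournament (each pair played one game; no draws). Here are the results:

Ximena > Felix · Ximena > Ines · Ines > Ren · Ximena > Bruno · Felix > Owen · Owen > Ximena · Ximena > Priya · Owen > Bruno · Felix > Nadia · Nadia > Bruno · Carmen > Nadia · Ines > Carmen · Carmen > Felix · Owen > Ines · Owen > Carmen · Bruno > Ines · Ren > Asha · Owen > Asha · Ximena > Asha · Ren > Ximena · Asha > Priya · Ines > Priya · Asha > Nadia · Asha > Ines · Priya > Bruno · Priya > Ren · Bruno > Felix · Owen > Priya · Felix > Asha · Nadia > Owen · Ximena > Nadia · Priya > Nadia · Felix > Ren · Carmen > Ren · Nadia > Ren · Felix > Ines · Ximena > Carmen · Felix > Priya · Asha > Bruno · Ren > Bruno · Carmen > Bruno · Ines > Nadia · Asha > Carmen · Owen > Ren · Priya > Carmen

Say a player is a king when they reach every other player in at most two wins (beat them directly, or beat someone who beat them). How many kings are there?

Nadia reaches everyone (king).
Bruno cannot reach Ximena in two steps.
Asha cannot reach Ximena in two steps.
Priya reaches everyone (king).
Owen reaches everyone (king).
Felix reaches everyone (king).
Ines reaches everyone (king).
Ren cannot reach Owen in two steps.
Carmen reaches everyone (king).
Ximena reaches everyone (king).
Kings: Nadia, Priya, Owen, Felix, Ines, Carmen, Ximena — 7.

7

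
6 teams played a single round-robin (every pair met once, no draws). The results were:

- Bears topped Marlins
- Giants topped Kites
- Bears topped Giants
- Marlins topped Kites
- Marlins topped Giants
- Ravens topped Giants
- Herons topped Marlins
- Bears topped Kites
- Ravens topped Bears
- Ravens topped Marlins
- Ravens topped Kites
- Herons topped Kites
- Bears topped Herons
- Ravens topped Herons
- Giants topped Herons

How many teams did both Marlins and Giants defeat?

Marlins beat: Giants, Kites.
Giants beat: Kites, Herons.
Both beat: Kites — 1.

1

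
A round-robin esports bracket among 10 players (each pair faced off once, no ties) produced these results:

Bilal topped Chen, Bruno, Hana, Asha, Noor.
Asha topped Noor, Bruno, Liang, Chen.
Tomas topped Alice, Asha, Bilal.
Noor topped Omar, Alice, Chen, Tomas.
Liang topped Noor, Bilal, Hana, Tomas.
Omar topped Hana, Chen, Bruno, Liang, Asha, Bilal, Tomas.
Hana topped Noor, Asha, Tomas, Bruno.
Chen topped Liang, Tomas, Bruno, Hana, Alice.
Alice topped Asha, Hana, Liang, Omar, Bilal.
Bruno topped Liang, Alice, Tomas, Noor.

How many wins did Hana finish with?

4

Hana's results: beat Bruno, Noor, Tomas, Asha; lost to Bilal, Chen, Alice, Liang, Omar.
That is 4 wins.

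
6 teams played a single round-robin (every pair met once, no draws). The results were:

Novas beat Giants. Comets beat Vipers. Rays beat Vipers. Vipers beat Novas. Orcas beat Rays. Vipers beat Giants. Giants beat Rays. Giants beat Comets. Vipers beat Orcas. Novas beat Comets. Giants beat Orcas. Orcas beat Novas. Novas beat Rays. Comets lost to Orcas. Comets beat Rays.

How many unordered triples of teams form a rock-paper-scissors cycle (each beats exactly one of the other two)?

7

Win totals: Vipers 3, Comets 2, Orcas 3, Rays 1, Novas 3, Giants 3.
A team with w wins dominates both others in C(w,2) triples; summing gives 3 + 1 + 3 + 0 + 3 + 3 = 13 transitive triples.
Total triples C(6,3) = 20, so cyclic triples = 20 − 13 = 7.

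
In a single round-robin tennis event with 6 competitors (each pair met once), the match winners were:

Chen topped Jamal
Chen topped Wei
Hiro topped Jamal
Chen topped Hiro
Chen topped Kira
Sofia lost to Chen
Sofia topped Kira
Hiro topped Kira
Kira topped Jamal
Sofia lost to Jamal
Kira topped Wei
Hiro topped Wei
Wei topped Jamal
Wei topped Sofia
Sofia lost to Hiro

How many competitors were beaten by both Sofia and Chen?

Sofia beat: Kira.
Chen beat: Jamal, Sofia, Kira, Wei, Hiro.
Both beat: Kira — 1.

1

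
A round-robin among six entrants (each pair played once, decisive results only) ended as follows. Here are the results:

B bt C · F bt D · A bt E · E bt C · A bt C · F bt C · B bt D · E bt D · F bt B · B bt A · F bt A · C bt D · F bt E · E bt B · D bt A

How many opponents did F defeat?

F's results: beat A, B, C, D, E; lost to no one.
That is 5 wins.

5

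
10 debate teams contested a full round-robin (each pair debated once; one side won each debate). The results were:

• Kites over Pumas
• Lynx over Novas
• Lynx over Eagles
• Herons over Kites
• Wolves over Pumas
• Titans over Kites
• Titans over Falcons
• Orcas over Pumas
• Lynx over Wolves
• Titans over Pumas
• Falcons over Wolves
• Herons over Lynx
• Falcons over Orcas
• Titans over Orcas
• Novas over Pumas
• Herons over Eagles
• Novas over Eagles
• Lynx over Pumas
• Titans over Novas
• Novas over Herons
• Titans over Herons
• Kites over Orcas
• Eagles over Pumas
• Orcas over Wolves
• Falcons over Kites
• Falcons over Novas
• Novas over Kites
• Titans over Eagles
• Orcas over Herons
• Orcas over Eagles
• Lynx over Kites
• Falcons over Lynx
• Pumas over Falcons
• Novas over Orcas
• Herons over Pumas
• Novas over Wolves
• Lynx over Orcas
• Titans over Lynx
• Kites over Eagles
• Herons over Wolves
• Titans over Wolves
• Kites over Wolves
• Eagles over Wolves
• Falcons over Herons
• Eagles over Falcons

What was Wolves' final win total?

1

Wolves' results: beat Pumas; lost to Novas, Kites, Lynx, Titans, Falcons, Orcas, Herons, Eagles.
That is 1 win.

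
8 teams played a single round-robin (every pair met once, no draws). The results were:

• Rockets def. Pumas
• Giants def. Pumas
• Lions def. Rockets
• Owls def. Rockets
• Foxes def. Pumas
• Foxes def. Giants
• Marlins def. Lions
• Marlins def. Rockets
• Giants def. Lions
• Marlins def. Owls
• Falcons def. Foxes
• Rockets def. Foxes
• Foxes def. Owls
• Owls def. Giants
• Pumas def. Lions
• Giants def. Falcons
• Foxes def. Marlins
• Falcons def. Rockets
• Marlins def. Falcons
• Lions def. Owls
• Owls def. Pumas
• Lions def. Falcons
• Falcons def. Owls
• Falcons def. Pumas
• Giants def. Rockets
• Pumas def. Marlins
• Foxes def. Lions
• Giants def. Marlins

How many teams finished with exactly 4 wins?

Win totals: Giants 5, Rockets 2, Foxes 5, Marlins 4, Owls 3, Pumas 2, Lions 3, Falcons 4.
Exactly 4: Marlins, Falcons — 2 teams.

2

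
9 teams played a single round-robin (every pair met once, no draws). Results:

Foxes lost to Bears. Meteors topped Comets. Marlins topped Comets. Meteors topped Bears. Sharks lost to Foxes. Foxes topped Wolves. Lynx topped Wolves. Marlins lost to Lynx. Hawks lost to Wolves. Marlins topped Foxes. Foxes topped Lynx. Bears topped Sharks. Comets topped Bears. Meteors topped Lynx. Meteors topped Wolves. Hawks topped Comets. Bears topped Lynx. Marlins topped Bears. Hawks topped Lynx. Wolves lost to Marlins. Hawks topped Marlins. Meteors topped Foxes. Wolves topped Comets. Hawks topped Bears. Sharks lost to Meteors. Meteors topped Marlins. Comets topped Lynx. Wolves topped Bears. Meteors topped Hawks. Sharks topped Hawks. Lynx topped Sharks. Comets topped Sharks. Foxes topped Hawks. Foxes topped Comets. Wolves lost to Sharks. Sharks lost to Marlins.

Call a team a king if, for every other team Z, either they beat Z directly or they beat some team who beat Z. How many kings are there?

1

Sharks cannot reach Foxes, Meteors in two steps.
Lynx cannot reach Meteors in two steps.
Bears cannot reach Meteors in two steps.
Foxes cannot reach Meteors in two steps.
Wolves cannot reach Meteors in two steps.
Meteors reaches everyone (king).
Comets cannot reach Meteors in two steps.
Hawks cannot reach Meteors in two steps.
Marlins cannot reach Meteors in two steps.
Kings: Meteors — 1.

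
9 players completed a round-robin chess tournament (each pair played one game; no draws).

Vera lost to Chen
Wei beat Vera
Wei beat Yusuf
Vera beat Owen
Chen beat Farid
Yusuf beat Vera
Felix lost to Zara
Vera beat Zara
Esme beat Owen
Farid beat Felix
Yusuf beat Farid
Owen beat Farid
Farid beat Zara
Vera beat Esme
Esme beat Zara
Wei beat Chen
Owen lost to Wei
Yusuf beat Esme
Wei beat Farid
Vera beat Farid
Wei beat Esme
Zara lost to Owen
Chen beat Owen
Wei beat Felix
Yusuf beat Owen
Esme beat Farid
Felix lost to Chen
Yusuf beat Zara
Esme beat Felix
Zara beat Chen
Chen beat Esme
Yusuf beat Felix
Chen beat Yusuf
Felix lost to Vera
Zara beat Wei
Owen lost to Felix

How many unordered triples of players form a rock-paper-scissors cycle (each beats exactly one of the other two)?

Win totals: Esme 4, Felix 1, Yusuf 6, Zara 3, Owen 2, Vera 5, Farid 2, Chen 6, Wei 7.
A player with w wins dominates both others in C(w,2) triples; summing gives 6 + 0 + 15 + 3 + 1 + 10 + 1 + 15 + 21 = 72 transitive triples.
Total triples C(9,3) = 84, so cyclic triples = 84 − 72 = 12.

12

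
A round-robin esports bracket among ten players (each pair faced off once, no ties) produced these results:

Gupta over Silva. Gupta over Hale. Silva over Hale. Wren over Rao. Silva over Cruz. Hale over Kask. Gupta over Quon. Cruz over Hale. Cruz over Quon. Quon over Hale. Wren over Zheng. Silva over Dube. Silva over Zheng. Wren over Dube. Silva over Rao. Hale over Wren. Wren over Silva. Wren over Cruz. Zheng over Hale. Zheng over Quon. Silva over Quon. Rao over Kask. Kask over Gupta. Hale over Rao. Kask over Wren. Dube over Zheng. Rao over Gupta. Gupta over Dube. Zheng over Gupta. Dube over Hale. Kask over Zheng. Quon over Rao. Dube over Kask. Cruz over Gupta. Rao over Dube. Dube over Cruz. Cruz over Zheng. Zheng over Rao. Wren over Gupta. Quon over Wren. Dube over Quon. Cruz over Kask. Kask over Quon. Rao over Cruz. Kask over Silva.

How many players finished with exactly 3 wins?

2

Win totals: Silva 6, Gupta 4, Zheng 4, Quon 3, Hale 3, Wren 6, Dube 5, Kask 5, Cruz 5, Rao 4.
Exactly 3: Quon, Hale — 2 players.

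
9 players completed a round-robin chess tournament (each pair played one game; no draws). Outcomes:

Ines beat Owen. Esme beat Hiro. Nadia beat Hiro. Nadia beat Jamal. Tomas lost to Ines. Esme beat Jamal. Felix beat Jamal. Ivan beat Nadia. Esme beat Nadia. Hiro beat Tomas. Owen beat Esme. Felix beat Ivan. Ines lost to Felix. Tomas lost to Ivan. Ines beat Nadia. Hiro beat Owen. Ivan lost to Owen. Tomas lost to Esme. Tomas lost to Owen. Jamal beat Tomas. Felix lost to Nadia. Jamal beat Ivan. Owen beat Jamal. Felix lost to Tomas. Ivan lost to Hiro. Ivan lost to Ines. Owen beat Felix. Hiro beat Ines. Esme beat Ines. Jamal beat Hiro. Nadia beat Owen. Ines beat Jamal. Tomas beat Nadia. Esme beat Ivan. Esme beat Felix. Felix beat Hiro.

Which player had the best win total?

Win totals: Ines 5, Owen 5, Felix 4, Esme 7, Ivan 2, Hiro 4, Nadia 4, Jamal 3, Tomas 2.
Esme leads with 7 wins (next highest: 5).

Esme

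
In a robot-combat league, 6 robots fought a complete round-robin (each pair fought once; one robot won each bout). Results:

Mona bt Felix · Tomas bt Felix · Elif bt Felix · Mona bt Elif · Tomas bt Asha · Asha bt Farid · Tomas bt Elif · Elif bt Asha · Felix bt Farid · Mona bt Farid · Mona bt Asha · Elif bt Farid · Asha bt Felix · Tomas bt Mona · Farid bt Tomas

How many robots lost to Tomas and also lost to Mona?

3

Tomas beat: Mona, Asha, Elif, Felix.
Mona beat: Farid, Asha, Elif, Felix.
Both beat: Asha, Elif, Felix — 3.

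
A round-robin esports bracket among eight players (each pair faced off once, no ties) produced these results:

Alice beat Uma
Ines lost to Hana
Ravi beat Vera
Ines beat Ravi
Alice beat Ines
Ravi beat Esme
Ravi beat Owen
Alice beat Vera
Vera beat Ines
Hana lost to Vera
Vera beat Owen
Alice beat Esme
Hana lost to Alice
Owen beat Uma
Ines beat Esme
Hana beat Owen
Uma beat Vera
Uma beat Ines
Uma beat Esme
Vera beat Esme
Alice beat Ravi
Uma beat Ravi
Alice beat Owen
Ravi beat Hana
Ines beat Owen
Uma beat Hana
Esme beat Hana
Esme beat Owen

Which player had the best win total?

Alice

Win totals: Uma 5, Ravi 4, Alice 7, Owen 1, Ines 3, Esme 2, Hana 2, Vera 4.
Alice leads with 7 wins (next highest: 5).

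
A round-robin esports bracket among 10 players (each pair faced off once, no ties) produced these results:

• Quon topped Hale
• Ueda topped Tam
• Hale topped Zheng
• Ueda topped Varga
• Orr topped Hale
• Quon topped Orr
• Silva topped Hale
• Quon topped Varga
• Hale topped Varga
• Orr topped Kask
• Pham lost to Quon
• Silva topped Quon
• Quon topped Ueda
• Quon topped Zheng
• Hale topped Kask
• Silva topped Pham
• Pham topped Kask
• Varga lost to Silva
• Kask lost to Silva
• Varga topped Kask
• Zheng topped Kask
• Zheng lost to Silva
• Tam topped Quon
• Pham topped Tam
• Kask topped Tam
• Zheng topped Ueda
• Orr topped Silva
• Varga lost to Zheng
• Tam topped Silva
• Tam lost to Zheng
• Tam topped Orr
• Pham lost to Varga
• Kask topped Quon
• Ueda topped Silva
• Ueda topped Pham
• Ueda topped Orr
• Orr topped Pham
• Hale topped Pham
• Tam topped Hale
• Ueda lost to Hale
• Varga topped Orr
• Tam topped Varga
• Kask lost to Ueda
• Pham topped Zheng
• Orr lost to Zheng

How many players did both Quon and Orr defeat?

2

Quon beat: Ueda, Orr, Hale, Pham, Varga, Zheng.
Orr beat: Silva, Hale, Pham, Kask.
Both beat: Hale, Pham — 2.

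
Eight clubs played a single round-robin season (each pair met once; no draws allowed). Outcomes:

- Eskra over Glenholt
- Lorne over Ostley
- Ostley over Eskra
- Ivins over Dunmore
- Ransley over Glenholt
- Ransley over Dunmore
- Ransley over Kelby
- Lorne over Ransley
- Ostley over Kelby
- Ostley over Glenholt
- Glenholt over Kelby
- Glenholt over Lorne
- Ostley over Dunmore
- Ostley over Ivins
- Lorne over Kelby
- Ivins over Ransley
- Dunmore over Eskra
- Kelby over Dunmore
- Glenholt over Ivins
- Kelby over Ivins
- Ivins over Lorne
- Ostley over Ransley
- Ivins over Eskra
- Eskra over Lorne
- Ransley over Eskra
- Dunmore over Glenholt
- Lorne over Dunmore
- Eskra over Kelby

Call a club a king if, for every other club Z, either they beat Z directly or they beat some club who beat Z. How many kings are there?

5

Lorne reaches everyone (king).
Kelby cannot reach Ostley in two steps.
Glenholt reaches everyone (king).
Ransley cannot reach Ostley in two steps.
Ivins reaches everyone (king).
Dunmore cannot reach Ransley, Ostley in two steps.
Eskra reaches everyone (king).
Ostley reaches everyone (king).
Kings: Lorne, Glenholt, Ivins, Eskra, Ostley — 5.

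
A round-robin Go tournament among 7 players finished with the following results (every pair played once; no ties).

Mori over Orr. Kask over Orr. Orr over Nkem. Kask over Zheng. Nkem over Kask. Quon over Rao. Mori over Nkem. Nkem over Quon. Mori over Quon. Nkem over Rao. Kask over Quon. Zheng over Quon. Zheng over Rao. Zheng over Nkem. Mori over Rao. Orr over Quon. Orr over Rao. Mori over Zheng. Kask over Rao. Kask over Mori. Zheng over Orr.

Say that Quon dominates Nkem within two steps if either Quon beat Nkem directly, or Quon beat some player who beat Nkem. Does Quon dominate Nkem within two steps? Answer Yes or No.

Quon did not beat Nkem directly.
Quon beat Rao, but each of them lost to Nkem. No two-step path.

No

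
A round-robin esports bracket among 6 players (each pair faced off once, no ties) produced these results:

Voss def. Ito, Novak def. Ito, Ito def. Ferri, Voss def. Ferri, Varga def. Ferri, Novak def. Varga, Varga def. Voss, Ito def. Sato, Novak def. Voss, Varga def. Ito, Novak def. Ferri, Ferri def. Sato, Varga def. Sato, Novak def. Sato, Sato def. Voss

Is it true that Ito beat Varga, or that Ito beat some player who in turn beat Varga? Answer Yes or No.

Ito did not beat Varga directly.
Ito beat Sato, Ferri, but each of them lost to Varga. No two-step path.

No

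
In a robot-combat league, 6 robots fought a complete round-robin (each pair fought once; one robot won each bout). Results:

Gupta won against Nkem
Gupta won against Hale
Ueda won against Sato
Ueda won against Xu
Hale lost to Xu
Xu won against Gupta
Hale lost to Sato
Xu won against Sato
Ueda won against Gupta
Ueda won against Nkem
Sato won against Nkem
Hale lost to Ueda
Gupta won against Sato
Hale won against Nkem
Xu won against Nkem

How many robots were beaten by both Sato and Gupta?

2

Sato beat: Hale, Nkem.
Gupta beat: Hale, Sato, Nkem.
Both beat: Hale, Nkem — 2.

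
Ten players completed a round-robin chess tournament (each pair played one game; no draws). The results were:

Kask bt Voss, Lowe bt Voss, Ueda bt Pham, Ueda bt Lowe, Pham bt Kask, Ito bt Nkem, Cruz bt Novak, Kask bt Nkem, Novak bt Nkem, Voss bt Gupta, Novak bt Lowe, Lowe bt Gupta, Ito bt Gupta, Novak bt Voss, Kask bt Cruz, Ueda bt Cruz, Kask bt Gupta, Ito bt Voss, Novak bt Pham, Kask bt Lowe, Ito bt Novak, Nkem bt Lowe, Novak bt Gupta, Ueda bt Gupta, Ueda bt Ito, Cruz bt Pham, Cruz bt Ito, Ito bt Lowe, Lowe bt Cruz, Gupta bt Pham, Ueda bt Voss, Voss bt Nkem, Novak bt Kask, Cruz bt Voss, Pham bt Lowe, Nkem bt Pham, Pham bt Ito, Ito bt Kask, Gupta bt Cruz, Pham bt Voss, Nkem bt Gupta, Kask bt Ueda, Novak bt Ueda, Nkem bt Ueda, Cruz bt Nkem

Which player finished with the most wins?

Novak

Win totals: Voss 2, Gupta 2, Lowe 3, Kask 6, Cruz 5, Ueda 6, Ito 6, Novak 7, Nkem 4, Pham 4.
Novak leads with 7 wins (next highest: 6).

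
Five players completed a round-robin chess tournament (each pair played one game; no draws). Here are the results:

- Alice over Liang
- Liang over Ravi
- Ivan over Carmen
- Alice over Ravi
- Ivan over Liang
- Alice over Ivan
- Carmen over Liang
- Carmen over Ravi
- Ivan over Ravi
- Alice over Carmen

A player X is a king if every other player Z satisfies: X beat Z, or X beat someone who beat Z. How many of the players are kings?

1

Carmen cannot reach Ivan, Alice in two steps.
Ivan cannot reach Alice in two steps.
Ravi cannot reach Carmen, Ivan, Liang, Alice in two steps.
Liang cannot reach Carmen, Ivan, Alice in two steps.
Alice reaches everyone (king).
Kings: Alice — 1.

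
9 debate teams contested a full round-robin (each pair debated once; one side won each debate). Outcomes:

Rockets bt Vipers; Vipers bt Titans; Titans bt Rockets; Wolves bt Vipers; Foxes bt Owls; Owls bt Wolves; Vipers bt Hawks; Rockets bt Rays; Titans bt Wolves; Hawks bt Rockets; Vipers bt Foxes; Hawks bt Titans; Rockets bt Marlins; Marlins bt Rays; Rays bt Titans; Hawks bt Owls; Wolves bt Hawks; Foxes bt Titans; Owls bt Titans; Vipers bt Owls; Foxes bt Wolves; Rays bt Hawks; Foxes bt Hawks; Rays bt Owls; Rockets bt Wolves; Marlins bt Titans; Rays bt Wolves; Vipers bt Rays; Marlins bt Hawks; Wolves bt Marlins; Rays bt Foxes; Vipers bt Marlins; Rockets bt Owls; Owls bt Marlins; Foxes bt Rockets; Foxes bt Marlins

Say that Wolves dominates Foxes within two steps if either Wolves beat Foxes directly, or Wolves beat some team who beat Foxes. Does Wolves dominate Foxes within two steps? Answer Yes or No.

Yes

Wolves did not beat Foxes directly.
Wolves beat Marlins, Hawks, Vipers. Of those, Vipers beat Foxes.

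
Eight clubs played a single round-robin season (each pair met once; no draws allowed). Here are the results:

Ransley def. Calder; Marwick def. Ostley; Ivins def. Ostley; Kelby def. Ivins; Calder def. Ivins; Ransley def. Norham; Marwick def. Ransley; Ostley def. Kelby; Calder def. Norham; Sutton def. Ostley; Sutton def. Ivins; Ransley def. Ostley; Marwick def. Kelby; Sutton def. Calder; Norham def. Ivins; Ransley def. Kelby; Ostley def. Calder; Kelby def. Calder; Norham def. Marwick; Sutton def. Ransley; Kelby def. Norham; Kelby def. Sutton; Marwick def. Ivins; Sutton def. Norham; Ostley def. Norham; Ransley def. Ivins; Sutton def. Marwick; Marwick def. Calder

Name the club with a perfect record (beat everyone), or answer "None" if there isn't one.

None

Highest win total is Sutton with 6 (out of 7 possible).
Sutton lost to Kelby, so no club went undefeated.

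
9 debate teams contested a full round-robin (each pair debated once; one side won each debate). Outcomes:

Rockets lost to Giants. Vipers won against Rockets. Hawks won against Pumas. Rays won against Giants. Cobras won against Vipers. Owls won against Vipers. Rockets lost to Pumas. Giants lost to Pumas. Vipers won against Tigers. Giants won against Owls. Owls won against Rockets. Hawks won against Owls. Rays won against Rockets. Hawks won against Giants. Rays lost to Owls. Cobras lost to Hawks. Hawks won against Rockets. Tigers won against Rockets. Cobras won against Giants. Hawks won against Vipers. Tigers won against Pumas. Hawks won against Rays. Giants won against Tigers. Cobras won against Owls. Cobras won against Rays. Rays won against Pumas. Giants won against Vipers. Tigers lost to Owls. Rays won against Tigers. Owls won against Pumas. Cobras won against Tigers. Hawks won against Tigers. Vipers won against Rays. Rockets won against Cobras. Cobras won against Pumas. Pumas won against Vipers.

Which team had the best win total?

Win totals: Rockets 1, Hawks 8, Pumas 3, Tigers 2, Cobras 6, Vipers 3, Owls 5, Rays 4, Giants 4.
Hawks leads with 8 wins (next highest: 6).

Hawks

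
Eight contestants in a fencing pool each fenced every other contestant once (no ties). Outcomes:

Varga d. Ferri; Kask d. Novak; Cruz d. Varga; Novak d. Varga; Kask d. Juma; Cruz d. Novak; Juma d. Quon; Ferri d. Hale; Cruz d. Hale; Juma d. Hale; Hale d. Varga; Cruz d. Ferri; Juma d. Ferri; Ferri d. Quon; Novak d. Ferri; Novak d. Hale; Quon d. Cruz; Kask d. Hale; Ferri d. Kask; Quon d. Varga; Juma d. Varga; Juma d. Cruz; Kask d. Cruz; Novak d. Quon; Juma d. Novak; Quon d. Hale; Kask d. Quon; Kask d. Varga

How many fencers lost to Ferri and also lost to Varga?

Ferri beat: Hale, Quon, Kask.
Varga beat: Ferri.
No one was beaten by both.

0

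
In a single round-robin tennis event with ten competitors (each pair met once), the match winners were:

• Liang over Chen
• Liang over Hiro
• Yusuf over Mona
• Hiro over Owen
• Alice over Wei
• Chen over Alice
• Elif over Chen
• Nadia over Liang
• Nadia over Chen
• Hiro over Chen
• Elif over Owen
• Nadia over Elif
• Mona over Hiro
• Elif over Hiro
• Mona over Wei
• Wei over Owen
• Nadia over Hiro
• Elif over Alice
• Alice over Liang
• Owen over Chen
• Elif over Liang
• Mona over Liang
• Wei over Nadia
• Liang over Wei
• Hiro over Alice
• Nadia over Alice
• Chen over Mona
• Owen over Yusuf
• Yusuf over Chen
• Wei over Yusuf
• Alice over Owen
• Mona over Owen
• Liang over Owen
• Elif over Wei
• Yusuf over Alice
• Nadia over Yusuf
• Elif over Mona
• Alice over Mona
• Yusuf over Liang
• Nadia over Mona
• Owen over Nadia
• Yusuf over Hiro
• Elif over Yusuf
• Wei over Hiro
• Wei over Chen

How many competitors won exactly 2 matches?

1

Win totals: Nadia 7, Mona 4, Owen 3, Wei 5, Liang 4, Alice 4, Yusuf 5, Elif 8, Hiro 3, Chen 2.
Exactly 2: Chen — 1 competitor.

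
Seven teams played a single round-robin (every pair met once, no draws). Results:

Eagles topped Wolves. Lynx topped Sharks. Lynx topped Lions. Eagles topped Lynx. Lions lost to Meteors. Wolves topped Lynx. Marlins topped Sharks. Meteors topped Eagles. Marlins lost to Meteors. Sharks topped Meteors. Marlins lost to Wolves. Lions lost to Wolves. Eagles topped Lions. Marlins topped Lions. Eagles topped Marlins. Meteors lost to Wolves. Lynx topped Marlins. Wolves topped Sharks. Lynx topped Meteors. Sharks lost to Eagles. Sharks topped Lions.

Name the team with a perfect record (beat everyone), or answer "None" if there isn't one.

None

Highest win total is Wolves with 5 (out of 6 possible).
Wolves lost to Eagles, so no team went undefeated.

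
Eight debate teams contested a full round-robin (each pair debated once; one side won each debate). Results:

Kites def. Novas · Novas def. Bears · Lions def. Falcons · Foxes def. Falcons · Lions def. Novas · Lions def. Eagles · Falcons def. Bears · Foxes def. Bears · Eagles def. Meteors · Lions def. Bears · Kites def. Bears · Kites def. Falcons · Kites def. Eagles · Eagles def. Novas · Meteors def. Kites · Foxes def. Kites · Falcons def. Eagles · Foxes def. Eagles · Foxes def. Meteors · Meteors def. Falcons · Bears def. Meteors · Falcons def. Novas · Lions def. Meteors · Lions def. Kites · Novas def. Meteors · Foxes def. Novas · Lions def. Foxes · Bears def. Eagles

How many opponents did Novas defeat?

2

Novas' results: beat Meteors, Bears; lost to Lions, Foxes, Falcons, Eagles, Kites.
That is 2 wins.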